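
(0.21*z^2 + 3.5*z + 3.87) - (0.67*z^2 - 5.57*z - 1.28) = -0.46*z^2 + 9.07*z + 5.15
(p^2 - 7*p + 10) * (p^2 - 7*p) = p^4 - 14*p^3 + 59*p^2 - 70*p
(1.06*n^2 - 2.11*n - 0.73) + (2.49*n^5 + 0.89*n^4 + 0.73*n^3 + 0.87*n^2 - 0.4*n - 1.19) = 2.49*n^5 + 0.89*n^4 + 0.73*n^3 + 1.93*n^2 - 2.51*n - 1.92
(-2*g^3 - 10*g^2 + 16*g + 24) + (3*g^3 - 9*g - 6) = g^3 - 10*g^2 + 7*g + 18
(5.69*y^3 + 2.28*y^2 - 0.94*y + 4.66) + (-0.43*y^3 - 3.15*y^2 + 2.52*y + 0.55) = 5.26*y^3 - 0.87*y^2 + 1.58*y + 5.21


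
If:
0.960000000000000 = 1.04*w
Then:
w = 0.92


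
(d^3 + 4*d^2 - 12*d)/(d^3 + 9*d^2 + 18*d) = (d - 2)/(d + 3)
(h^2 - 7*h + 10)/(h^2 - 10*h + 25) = (h - 2)/(h - 5)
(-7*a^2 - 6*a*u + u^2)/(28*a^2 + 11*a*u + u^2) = (-7*a^2 - 6*a*u + u^2)/(28*a^2 + 11*a*u + u^2)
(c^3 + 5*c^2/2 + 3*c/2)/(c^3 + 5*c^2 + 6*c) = (2*c^2 + 5*c + 3)/(2*(c^2 + 5*c + 6))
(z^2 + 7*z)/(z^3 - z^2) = (z + 7)/(z*(z - 1))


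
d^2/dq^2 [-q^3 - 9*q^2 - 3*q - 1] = -6*q - 18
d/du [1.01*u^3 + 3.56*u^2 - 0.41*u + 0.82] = 3.03*u^2 + 7.12*u - 0.41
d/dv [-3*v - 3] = -3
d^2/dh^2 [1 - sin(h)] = sin(h)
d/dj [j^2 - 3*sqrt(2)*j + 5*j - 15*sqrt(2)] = 2*j - 3*sqrt(2) + 5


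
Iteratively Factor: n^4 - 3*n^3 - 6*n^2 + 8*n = (n - 1)*(n^3 - 2*n^2 - 8*n) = (n - 4)*(n - 1)*(n^2 + 2*n) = n*(n - 4)*(n - 1)*(n + 2)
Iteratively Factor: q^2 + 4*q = (q + 4)*(q)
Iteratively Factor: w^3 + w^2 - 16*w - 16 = (w - 4)*(w^2 + 5*w + 4) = (w - 4)*(w + 4)*(w + 1)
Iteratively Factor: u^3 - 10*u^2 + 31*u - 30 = (u - 3)*(u^2 - 7*u + 10) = (u - 5)*(u - 3)*(u - 2)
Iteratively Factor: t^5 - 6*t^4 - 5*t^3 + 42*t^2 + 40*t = (t - 5)*(t^4 - t^3 - 10*t^2 - 8*t) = (t - 5)*(t + 1)*(t^3 - 2*t^2 - 8*t) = (t - 5)*(t + 1)*(t + 2)*(t^2 - 4*t) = t*(t - 5)*(t + 1)*(t + 2)*(t - 4)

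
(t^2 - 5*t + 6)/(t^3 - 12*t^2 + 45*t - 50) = (t - 3)/(t^2 - 10*t + 25)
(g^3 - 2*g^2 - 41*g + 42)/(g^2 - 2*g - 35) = (g^2 + 5*g - 6)/(g + 5)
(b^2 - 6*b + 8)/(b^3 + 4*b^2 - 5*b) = (b^2 - 6*b + 8)/(b*(b^2 + 4*b - 5))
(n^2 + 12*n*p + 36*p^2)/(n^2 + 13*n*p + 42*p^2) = (n + 6*p)/(n + 7*p)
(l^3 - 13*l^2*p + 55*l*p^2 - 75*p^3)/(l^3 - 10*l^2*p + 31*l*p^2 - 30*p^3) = (-l + 5*p)/(-l + 2*p)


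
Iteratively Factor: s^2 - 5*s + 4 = (s - 4)*(s - 1)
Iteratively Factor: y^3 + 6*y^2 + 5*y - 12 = (y - 1)*(y^2 + 7*y + 12) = (y - 1)*(y + 4)*(y + 3)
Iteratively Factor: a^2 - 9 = (a - 3)*(a + 3)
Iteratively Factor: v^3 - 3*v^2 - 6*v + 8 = (v + 2)*(v^2 - 5*v + 4) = (v - 1)*(v + 2)*(v - 4)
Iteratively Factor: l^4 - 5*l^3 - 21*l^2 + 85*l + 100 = (l - 5)*(l^3 - 21*l - 20) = (l - 5)^2*(l^2 + 5*l + 4) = (l - 5)^2*(l + 1)*(l + 4)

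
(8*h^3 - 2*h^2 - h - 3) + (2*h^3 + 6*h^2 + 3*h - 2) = 10*h^3 + 4*h^2 + 2*h - 5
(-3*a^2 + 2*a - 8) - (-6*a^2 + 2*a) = 3*a^2 - 8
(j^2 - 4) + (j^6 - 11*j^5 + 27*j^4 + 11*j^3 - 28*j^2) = j^6 - 11*j^5 + 27*j^4 + 11*j^3 - 27*j^2 - 4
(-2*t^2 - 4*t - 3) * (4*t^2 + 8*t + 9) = -8*t^4 - 32*t^3 - 62*t^2 - 60*t - 27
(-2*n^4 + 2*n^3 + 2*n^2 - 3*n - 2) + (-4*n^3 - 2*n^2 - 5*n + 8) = -2*n^4 - 2*n^3 - 8*n + 6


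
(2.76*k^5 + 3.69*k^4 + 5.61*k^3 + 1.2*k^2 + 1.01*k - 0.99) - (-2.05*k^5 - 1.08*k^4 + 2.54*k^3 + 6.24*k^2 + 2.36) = 4.81*k^5 + 4.77*k^4 + 3.07*k^3 - 5.04*k^2 + 1.01*k - 3.35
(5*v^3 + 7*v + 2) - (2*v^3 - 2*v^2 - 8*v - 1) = 3*v^3 + 2*v^2 + 15*v + 3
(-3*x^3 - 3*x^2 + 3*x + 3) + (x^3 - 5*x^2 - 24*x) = -2*x^3 - 8*x^2 - 21*x + 3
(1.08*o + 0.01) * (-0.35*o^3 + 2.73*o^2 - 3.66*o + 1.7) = -0.378*o^4 + 2.9449*o^3 - 3.9255*o^2 + 1.7994*o + 0.017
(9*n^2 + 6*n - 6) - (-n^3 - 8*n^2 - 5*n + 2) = n^3 + 17*n^2 + 11*n - 8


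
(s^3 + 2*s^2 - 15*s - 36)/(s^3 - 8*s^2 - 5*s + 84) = (s + 3)/(s - 7)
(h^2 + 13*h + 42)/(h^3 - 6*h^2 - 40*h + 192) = (h + 7)/(h^2 - 12*h + 32)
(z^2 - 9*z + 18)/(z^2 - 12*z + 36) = (z - 3)/(z - 6)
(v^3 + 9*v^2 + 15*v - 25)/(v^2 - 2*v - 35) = (v^2 + 4*v - 5)/(v - 7)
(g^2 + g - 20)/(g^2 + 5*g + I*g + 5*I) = (g - 4)/(g + I)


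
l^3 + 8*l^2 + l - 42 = (l - 2)*(l + 3)*(l + 7)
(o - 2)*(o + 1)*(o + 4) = o^3 + 3*o^2 - 6*o - 8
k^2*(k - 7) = k^3 - 7*k^2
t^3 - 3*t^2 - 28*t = t*(t - 7)*(t + 4)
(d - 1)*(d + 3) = d^2 + 2*d - 3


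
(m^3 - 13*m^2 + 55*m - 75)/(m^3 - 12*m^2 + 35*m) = (m^2 - 8*m + 15)/(m*(m - 7))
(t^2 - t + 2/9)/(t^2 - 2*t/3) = (t - 1/3)/t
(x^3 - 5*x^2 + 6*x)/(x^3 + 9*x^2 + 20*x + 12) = x*(x^2 - 5*x + 6)/(x^3 + 9*x^2 + 20*x + 12)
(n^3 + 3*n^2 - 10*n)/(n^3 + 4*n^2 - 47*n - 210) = n*(n - 2)/(n^2 - n - 42)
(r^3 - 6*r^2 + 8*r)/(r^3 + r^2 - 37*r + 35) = r*(r^2 - 6*r + 8)/(r^3 + r^2 - 37*r + 35)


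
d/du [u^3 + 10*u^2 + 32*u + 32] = 3*u^2 + 20*u + 32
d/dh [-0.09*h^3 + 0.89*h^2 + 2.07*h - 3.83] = -0.27*h^2 + 1.78*h + 2.07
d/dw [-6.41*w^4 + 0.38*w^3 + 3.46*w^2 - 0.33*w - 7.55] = -25.64*w^3 + 1.14*w^2 + 6.92*w - 0.33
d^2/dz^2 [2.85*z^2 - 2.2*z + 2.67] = 5.70000000000000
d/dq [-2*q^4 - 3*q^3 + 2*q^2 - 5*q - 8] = -8*q^3 - 9*q^2 + 4*q - 5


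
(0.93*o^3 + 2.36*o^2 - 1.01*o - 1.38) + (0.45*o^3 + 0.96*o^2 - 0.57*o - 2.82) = 1.38*o^3 + 3.32*o^2 - 1.58*o - 4.2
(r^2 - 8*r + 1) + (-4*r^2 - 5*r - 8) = -3*r^2 - 13*r - 7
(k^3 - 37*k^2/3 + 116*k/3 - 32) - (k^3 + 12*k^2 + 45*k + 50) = -73*k^2/3 - 19*k/3 - 82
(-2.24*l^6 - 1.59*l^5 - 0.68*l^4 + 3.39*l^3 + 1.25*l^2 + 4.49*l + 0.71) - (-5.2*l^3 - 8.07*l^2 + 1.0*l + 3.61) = -2.24*l^6 - 1.59*l^5 - 0.68*l^4 + 8.59*l^3 + 9.32*l^2 + 3.49*l - 2.9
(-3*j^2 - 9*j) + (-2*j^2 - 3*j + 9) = -5*j^2 - 12*j + 9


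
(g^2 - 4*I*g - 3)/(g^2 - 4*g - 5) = (-g^2 + 4*I*g + 3)/(-g^2 + 4*g + 5)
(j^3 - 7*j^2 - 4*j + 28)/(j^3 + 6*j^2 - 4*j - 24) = (j - 7)/(j + 6)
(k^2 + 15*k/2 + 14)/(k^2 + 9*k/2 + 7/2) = (k + 4)/(k + 1)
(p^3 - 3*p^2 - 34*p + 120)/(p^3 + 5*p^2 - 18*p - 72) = (p - 5)/(p + 3)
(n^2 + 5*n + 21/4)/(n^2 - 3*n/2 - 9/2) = (n + 7/2)/(n - 3)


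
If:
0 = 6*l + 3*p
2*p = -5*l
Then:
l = 0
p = 0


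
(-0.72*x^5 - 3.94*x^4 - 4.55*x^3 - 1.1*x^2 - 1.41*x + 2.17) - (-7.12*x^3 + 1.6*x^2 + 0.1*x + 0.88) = -0.72*x^5 - 3.94*x^4 + 2.57*x^3 - 2.7*x^2 - 1.51*x + 1.29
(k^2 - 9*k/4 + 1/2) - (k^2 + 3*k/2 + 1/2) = -15*k/4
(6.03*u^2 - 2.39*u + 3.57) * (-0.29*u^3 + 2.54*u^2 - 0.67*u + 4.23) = -1.7487*u^5 + 16.0093*u^4 - 11.146*u^3 + 36.176*u^2 - 12.5016*u + 15.1011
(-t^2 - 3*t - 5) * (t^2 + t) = -t^4 - 4*t^3 - 8*t^2 - 5*t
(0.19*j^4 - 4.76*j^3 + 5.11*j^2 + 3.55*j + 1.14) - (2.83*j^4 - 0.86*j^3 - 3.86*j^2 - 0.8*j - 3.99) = -2.64*j^4 - 3.9*j^3 + 8.97*j^2 + 4.35*j + 5.13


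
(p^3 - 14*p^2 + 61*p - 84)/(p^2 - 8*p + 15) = (p^2 - 11*p + 28)/(p - 5)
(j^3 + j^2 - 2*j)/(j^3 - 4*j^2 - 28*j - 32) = j*(j - 1)/(j^2 - 6*j - 16)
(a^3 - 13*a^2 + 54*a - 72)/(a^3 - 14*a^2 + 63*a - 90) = (a - 4)/(a - 5)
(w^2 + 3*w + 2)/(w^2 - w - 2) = (w + 2)/(w - 2)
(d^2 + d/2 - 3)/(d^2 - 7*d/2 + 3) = (d + 2)/(d - 2)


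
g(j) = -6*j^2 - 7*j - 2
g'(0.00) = -7.00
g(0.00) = -2.00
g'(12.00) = -151.00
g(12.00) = -950.00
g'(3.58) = -49.96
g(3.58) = -103.96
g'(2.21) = -33.52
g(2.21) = -46.77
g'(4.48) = -60.76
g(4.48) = -153.78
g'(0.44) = -12.28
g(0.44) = -6.24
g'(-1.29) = 8.48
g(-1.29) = -2.95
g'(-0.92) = 4.04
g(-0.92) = -0.64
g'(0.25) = -10.00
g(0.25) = -4.12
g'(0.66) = -14.92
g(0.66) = -9.23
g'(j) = -12*j - 7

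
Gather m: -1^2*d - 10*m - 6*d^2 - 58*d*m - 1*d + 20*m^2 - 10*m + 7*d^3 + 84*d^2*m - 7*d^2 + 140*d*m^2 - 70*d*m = 7*d^3 - 13*d^2 - 2*d + m^2*(140*d + 20) + m*(84*d^2 - 128*d - 20)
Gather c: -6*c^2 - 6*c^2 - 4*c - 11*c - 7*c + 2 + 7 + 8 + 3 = -12*c^2 - 22*c + 20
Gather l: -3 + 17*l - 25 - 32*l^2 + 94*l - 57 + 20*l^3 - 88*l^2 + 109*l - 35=20*l^3 - 120*l^2 + 220*l - 120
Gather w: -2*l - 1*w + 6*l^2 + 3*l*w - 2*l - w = 6*l^2 - 4*l + w*(3*l - 2)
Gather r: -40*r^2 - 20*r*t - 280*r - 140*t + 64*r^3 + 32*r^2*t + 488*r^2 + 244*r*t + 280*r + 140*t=64*r^3 + r^2*(32*t + 448) + 224*r*t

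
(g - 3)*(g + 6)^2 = g^3 + 9*g^2 - 108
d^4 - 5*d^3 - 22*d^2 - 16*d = d*(d - 8)*(d + 1)*(d + 2)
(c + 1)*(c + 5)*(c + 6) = c^3 + 12*c^2 + 41*c + 30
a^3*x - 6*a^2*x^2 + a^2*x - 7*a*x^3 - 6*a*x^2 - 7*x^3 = (a - 7*x)*(a + x)*(a*x + x)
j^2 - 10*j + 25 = (j - 5)^2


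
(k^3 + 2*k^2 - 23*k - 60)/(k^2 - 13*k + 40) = (k^2 + 7*k + 12)/(k - 8)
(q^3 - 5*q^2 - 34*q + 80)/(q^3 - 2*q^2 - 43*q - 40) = (q - 2)/(q + 1)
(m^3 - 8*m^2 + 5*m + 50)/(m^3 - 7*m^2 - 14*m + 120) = (m^2 - 3*m - 10)/(m^2 - 2*m - 24)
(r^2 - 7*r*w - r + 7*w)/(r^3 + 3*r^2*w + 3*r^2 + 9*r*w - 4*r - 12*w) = (r - 7*w)/(r^2 + 3*r*w + 4*r + 12*w)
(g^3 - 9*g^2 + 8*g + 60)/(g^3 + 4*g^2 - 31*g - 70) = (g - 6)/(g + 7)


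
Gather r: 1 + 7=8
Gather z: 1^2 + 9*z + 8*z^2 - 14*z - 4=8*z^2 - 5*z - 3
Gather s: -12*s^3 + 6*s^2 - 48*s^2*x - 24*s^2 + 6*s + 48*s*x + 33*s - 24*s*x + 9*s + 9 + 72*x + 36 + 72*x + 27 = -12*s^3 + s^2*(-48*x - 18) + s*(24*x + 48) + 144*x + 72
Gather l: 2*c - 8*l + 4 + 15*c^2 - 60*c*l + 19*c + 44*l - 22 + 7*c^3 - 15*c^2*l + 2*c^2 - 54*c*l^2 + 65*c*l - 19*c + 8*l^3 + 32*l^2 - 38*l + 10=7*c^3 + 17*c^2 + 2*c + 8*l^3 + l^2*(32 - 54*c) + l*(-15*c^2 + 5*c - 2) - 8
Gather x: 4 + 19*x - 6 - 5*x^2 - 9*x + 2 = -5*x^2 + 10*x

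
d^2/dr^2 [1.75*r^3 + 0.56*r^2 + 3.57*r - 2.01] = 10.5*r + 1.12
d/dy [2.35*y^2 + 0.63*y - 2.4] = 4.7*y + 0.63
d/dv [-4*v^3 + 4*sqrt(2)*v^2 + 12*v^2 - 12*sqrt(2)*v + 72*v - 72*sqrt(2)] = -12*v^2 + 8*sqrt(2)*v + 24*v - 12*sqrt(2) + 72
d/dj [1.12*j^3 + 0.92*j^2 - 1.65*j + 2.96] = 3.36*j^2 + 1.84*j - 1.65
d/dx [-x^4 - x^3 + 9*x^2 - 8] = x*(-4*x^2 - 3*x + 18)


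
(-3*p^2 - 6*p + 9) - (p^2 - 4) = -4*p^2 - 6*p + 13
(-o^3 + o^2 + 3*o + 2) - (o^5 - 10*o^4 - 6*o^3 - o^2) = -o^5 + 10*o^4 + 5*o^3 + 2*o^2 + 3*o + 2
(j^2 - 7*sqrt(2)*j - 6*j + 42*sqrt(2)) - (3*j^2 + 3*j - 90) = -2*j^2 - 7*sqrt(2)*j - 9*j + 42*sqrt(2) + 90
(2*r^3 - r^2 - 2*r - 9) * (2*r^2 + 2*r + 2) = 4*r^5 + 2*r^4 - 2*r^3 - 24*r^2 - 22*r - 18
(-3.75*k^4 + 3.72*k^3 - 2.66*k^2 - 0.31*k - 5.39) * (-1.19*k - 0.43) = 4.4625*k^5 - 2.8143*k^4 + 1.5658*k^3 + 1.5127*k^2 + 6.5474*k + 2.3177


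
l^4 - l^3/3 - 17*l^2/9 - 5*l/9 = l*(l - 5/3)*(l + 1/3)*(l + 1)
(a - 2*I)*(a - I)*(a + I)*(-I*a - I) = -I*a^4 - 2*a^3 - I*a^3 - 2*a^2 - I*a^2 - 2*a - I*a - 2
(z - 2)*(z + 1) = z^2 - z - 2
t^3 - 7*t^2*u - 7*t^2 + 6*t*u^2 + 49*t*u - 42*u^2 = (t - 7)*(t - 6*u)*(t - u)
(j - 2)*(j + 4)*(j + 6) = j^3 + 8*j^2 + 4*j - 48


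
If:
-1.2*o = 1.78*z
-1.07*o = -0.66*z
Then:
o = 0.00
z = 0.00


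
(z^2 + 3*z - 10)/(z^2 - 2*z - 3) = (-z^2 - 3*z + 10)/(-z^2 + 2*z + 3)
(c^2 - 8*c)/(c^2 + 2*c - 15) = c*(c - 8)/(c^2 + 2*c - 15)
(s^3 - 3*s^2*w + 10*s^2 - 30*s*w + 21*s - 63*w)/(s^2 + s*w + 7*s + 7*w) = (s^2 - 3*s*w + 3*s - 9*w)/(s + w)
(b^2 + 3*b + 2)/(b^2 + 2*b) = (b + 1)/b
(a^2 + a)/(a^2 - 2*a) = (a + 1)/(a - 2)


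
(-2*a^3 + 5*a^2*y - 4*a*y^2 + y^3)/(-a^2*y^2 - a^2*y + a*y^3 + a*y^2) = (2*a^2 - 3*a*y + y^2)/(a*y*(y + 1))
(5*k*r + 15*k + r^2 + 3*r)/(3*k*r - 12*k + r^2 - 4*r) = (5*k*r + 15*k + r^2 + 3*r)/(3*k*r - 12*k + r^2 - 4*r)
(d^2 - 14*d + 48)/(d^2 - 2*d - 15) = (-d^2 + 14*d - 48)/(-d^2 + 2*d + 15)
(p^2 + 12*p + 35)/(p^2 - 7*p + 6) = (p^2 + 12*p + 35)/(p^2 - 7*p + 6)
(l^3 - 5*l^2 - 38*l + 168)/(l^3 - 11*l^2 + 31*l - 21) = (l^2 + 2*l - 24)/(l^2 - 4*l + 3)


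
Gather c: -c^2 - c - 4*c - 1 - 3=-c^2 - 5*c - 4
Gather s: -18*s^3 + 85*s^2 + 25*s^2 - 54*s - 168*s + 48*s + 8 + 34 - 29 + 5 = -18*s^3 + 110*s^2 - 174*s + 18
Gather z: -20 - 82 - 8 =-110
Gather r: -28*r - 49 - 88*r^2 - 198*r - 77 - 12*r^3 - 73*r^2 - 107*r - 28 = -12*r^3 - 161*r^2 - 333*r - 154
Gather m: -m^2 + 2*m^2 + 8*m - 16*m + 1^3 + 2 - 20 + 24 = m^2 - 8*m + 7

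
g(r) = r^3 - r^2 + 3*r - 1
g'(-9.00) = 264.00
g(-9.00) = -838.00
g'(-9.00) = 264.00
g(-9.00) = -838.00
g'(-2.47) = 26.24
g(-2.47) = -29.58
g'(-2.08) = 20.14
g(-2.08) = -20.57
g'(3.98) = 42.56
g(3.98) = 58.14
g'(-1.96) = 18.44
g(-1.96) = -18.25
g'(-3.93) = 57.19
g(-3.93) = -88.93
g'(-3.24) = 40.97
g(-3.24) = -55.23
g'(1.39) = 6.02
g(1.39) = 3.92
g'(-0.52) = 4.85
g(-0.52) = -2.97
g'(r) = 3*r^2 - 2*r + 3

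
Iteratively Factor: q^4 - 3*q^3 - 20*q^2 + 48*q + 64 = (q - 4)*(q^3 + q^2 - 16*q - 16) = (q - 4)*(q + 4)*(q^2 - 3*q - 4) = (q - 4)*(q + 1)*(q + 4)*(q - 4)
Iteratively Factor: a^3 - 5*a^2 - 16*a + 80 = (a - 5)*(a^2 - 16) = (a - 5)*(a + 4)*(a - 4)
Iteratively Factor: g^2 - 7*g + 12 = (g - 4)*(g - 3)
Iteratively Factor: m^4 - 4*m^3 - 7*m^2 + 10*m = (m + 2)*(m^3 - 6*m^2 + 5*m) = (m - 5)*(m + 2)*(m^2 - m) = (m - 5)*(m - 1)*(m + 2)*(m)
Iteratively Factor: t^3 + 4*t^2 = (t)*(t^2 + 4*t) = t*(t + 4)*(t)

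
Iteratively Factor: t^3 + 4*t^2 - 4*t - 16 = (t + 2)*(t^2 + 2*t - 8) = (t - 2)*(t + 2)*(t + 4)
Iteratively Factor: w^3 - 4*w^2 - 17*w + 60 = (w - 5)*(w^2 + w - 12) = (w - 5)*(w + 4)*(w - 3)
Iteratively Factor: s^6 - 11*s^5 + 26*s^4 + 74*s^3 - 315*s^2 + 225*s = (s + 3)*(s^5 - 14*s^4 + 68*s^3 - 130*s^2 + 75*s) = (s - 3)*(s + 3)*(s^4 - 11*s^3 + 35*s^2 - 25*s) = (s - 5)*(s - 3)*(s + 3)*(s^3 - 6*s^2 + 5*s) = (s - 5)^2*(s - 3)*(s + 3)*(s^2 - s) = s*(s - 5)^2*(s - 3)*(s + 3)*(s - 1)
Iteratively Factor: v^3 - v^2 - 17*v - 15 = (v + 3)*(v^2 - 4*v - 5) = (v + 1)*(v + 3)*(v - 5)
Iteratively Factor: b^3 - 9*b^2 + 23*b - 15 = (b - 3)*(b^2 - 6*b + 5) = (b - 5)*(b - 3)*(b - 1)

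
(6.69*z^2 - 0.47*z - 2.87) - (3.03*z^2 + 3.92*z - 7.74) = 3.66*z^2 - 4.39*z + 4.87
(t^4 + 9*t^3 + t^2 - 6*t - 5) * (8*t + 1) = 8*t^5 + 73*t^4 + 17*t^3 - 47*t^2 - 46*t - 5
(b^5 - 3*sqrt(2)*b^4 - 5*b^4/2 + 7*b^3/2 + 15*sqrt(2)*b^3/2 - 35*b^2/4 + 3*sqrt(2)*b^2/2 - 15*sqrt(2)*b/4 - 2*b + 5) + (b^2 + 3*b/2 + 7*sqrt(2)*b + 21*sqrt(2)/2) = b^5 - 3*sqrt(2)*b^4 - 5*b^4/2 + 7*b^3/2 + 15*sqrt(2)*b^3/2 - 31*b^2/4 + 3*sqrt(2)*b^2/2 - b/2 + 13*sqrt(2)*b/4 + 5 + 21*sqrt(2)/2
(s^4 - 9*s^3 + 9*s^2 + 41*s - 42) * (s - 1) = s^5 - 10*s^4 + 18*s^3 + 32*s^2 - 83*s + 42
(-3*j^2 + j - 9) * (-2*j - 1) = 6*j^3 + j^2 + 17*j + 9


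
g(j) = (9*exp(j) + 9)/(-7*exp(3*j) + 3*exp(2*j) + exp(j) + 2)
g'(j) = (9*exp(j) + 9)*(21*exp(3*j) - 6*exp(2*j) - exp(j))/(-7*exp(3*j) + 3*exp(2*j) + exp(j) + 2)^2 + 9*exp(j)/(-7*exp(3*j) + 3*exp(2*j) + exp(j) + 2) = 9*(-(exp(j) + 1)*(-21*exp(2*j) + 6*exp(j) + 1) - 7*exp(3*j) + 3*exp(2*j) + exp(j) + 2)*exp(j)/(-7*exp(3*j) + 3*exp(2*j) + exp(j) + 2)^2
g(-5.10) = 4.51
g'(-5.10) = 0.01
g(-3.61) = 4.56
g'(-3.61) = 0.05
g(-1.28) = 4.87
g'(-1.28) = 0.46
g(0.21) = -3.76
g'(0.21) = 18.38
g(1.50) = -0.09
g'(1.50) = 0.20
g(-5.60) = 4.51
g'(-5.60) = 0.01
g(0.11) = -6.61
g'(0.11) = 43.78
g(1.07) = -0.25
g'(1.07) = 0.62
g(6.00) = 0.00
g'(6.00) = 0.00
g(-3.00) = 4.59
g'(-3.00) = 0.08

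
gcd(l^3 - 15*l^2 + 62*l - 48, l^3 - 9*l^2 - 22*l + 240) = l^2 - 14*l + 48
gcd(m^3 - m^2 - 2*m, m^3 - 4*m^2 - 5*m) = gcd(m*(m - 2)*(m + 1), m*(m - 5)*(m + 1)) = m^2 + m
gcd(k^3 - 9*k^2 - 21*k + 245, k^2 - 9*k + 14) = k - 7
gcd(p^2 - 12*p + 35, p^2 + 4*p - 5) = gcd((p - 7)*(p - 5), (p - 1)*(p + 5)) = 1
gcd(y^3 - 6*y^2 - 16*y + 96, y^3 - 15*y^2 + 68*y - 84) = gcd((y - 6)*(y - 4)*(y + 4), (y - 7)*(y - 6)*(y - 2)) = y - 6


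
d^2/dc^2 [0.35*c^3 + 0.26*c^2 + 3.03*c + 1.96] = 2.1*c + 0.52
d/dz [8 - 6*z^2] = -12*z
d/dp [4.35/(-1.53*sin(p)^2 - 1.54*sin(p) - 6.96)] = (13.311*sin(p) + 6.699)*cos(p)/(1.53*sin(p)^2 + 1.54*sin(p) + 6.96)^2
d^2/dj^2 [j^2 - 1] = 2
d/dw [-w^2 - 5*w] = -2*w - 5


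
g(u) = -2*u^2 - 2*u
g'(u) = -4*u - 2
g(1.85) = -10.54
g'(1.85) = -9.40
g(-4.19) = -26.73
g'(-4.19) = 14.76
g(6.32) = -92.52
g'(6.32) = -27.28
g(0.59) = -1.88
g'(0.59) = -4.36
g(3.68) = -34.44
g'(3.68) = -16.72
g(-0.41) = 0.48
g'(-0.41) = -0.36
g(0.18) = -0.42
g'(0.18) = -2.72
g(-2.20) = -5.28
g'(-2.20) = 6.80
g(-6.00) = -60.00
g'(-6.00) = 22.00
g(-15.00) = -420.00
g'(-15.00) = 58.00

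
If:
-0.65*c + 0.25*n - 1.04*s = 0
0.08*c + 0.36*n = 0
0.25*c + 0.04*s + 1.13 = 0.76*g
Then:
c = -1.4740157480315*s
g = 1.48684210526316 - 0.432242022378782*s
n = 0.32755905511811*s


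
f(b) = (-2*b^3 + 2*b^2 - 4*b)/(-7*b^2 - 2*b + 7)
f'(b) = (14*b + 2)*(-2*b^3 + 2*b^2 - 4*b)/(-7*b^2 - 2*b + 7)^2 + (-6*b^2 + 4*b - 4)/(-7*b^2 - 2*b + 7)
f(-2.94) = -1.68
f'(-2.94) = 0.04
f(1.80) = 0.64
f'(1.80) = -0.06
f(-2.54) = -1.69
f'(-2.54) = -0.11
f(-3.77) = -1.77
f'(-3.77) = 0.17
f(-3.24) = -1.70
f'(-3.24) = 0.10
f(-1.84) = -2.04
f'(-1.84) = -1.29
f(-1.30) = -5.82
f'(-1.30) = -33.59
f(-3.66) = -1.76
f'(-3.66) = 0.16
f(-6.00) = -2.27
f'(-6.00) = 0.25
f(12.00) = 3.14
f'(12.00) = 0.28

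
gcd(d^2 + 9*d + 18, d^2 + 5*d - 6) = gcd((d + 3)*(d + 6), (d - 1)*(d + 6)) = d + 6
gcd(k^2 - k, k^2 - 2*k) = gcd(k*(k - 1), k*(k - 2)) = k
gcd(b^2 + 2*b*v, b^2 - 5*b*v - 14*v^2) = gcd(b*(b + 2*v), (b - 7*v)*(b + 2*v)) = b + 2*v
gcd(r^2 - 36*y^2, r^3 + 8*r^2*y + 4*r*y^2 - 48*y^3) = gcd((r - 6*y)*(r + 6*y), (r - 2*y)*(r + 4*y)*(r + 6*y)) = r + 6*y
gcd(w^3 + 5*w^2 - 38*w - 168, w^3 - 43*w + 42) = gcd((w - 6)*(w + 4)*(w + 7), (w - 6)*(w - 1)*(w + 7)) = w^2 + w - 42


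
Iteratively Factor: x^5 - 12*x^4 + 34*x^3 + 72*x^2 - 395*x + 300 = (x - 4)*(x^4 - 8*x^3 + 2*x^2 + 80*x - 75) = (x - 4)*(x + 3)*(x^3 - 11*x^2 + 35*x - 25) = (x - 5)*(x - 4)*(x + 3)*(x^2 - 6*x + 5) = (x - 5)*(x - 4)*(x - 1)*(x + 3)*(x - 5)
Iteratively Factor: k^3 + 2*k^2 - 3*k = (k)*(k^2 + 2*k - 3) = k*(k - 1)*(k + 3)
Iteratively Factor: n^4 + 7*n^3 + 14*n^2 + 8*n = (n + 1)*(n^3 + 6*n^2 + 8*n) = (n + 1)*(n + 4)*(n^2 + 2*n) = n*(n + 1)*(n + 4)*(n + 2)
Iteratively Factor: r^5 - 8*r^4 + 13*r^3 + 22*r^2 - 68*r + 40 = (r - 1)*(r^4 - 7*r^3 + 6*r^2 + 28*r - 40) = (r - 1)*(r + 2)*(r^3 - 9*r^2 + 24*r - 20) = (r - 5)*(r - 1)*(r + 2)*(r^2 - 4*r + 4) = (r - 5)*(r - 2)*(r - 1)*(r + 2)*(r - 2)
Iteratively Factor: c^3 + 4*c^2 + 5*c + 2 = (c + 1)*(c^2 + 3*c + 2) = (c + 1)^2*(c + 2)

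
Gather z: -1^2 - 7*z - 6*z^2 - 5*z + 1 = -6*z^2 - 12*z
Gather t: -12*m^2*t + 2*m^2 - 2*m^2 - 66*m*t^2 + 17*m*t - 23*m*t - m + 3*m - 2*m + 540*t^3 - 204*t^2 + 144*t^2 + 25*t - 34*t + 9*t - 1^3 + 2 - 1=540*t^3 + t^2*(-66*m - 60) + t*(-12*m^2 - 6*m)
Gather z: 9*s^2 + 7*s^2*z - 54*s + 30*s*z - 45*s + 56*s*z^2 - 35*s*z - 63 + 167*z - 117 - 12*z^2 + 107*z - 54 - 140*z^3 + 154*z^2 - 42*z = 9*s^2 - 99*s - 140*z^3 + z^2*(56*s + 142) + z*(7*s^2 - 5*s + 232) - 234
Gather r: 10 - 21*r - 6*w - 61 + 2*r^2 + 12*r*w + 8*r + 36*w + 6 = 2*r^2 + r*(12*w - 13) + 30*w - 45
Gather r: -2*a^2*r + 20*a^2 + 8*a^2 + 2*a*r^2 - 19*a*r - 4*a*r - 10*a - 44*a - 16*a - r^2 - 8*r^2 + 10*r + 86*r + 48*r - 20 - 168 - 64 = 28*a^2 - 70*a + r^2*(2*a - 9) + r*(-2*a^2 - 23*a + 144) - 252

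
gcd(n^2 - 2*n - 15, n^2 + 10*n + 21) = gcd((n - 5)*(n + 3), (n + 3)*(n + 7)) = n + 3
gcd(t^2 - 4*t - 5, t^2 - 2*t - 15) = t - 5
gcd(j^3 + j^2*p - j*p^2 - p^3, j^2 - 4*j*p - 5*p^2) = j + p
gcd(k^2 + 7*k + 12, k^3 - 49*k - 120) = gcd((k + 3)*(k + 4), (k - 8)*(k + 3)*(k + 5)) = k + 3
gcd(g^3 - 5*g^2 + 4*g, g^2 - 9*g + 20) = g - 4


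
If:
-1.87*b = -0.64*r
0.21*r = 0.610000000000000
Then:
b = 0.99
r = 2.90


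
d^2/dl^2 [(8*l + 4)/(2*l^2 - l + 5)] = 8*(-12*l*(2*l^2 - l + 5) + (2*l + 1)*(4*l - 1)^2)/(2*l^2 - l + 5)^3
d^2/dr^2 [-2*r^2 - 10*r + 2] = -4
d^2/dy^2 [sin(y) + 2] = -sin(y)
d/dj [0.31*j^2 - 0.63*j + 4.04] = 0.62*j - 0.63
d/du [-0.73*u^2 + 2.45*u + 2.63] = 2.45 - 1.46*u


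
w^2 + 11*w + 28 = (w + 4)*(w + 7)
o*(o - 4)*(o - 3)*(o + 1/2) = o^4 - 13*o^3/2 + 17*o^2/2 + 6*o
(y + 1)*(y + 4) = y^2 + 5*y + 4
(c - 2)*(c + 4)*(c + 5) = c^3 + 7*c^2 + 2*c - 40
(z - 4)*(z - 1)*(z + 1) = z^3 - 4*z^2 - z + 4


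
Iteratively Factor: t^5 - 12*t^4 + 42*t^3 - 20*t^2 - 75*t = (t - 5)*(t^4 - 7*t^3 + 7*t^2 + 15*t) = t*(t - 5)*(t^3 - 7*t^2 + 7*t + 15) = t*(t - 5)*(t - 3)*(t^2 - 4*t - 5) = t*(t - 5)*(t - 3)*(t + 1)*(t - 5)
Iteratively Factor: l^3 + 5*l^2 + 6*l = (l + 3)*(l^2 + 2*l) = l*(l + 3)*(l + 2)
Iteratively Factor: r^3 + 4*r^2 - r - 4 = (r + 4)*(r^2 - 1) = (r - 1)*(r + 4)*(r + 1)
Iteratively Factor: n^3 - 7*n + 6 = (n + 3)*(n^2 - 3*n + 2) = (n - 2)*(n + 3)*(n - 1)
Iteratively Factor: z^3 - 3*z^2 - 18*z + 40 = (z - 5)*(z^2 + 2*z - 8) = (z - 5)*(z + 4)*(z - 2)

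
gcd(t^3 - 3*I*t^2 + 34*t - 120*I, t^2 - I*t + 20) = t - 5*I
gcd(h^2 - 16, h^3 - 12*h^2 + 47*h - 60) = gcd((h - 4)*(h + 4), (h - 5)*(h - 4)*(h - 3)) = h - 4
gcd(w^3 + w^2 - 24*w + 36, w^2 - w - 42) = w + 6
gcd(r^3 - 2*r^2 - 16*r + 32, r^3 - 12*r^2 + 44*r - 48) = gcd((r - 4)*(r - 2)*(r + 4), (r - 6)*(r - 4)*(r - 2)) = r^2 - 6*r + 8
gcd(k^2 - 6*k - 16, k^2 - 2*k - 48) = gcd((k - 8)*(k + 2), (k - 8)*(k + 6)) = k - 8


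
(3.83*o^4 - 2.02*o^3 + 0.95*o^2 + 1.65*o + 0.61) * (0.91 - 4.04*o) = -15.4732*o^5 + 11.6461*o^4 - 5.6762*o^3 - 5.8015*o^2 - 0.9629*o + 0.5551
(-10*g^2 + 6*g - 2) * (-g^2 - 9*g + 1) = 10*g^4 + 84*g^3 - 62*g^2 + 24*g - 2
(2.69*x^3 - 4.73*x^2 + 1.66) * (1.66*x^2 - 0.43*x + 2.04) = 4.4654*x^5 - 9.0085*x^4 + 7.5215*x^3 - 6.8936*x^2 - 0.7138*x + 3.3864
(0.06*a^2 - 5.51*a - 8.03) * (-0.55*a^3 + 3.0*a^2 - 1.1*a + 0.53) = -0.033*a^5 + 3.2105*a^4 - 12.1795*a^3 - 17.9972*a^2 + 5.9127*a - 4.2559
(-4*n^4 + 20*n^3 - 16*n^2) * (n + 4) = -4*n^5 + 4*n^4 + 64*n^3 - 64*n^2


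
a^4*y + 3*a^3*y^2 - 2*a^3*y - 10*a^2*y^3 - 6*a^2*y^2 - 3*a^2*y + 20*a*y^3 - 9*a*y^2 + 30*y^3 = (a - 3)*(a - 2*y)*(a + 5*y)*(a*y + y)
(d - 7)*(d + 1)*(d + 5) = d^3 - d^2 - 37*d - 35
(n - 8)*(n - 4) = n^2 - 12*n + 32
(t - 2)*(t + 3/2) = t^2 - t/2 - 3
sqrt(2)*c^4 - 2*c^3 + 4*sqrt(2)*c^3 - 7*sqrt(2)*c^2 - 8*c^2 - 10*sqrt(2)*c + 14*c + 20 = (c - 2)*(c + 5)*(c - sqrt(2))*(sqrt(2)*c + sqrt(2))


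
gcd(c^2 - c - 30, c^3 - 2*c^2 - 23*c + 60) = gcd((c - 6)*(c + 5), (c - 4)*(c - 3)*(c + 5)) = c + 5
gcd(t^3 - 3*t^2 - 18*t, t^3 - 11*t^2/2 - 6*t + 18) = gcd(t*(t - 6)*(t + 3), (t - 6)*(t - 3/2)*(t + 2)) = t - 6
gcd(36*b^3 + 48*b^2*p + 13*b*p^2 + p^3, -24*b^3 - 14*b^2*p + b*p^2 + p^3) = 1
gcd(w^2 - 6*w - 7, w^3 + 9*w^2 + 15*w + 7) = w + 1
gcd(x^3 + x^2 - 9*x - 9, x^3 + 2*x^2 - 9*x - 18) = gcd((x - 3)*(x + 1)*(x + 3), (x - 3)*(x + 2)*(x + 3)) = x^2 - 9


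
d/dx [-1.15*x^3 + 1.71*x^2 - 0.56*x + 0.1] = -3.45*x^2 + 3.42*x - 0.56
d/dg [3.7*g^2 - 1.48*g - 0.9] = 7.4*g - 1.48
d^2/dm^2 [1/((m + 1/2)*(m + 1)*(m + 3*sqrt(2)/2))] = 8*(4*(m + 1)^2*(2*m + 1)^2 + 4*(m + 1)^2*(2*m + 1)*(2*m + 3*sqrt(2)) + 4*(m + 1)^2*(2*m + 3*sqrt(2))^2 + 2*(m + 1)*(2*m + 1)^2*(2*m + 3*sqrt(2)) + 2*(m + 1)*(2*m + 1)*(2*m + 3*sqrt(2))^2 + (2*m + 1)^2*(2*m + 3*sqrt(2))^2)/((m + 1)^3*(2*m + 1)^3*(2*m + 3*sqrt(2))^3)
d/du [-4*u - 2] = -4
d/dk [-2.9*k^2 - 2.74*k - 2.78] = -5.8*k - 2.74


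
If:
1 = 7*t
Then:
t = 1/7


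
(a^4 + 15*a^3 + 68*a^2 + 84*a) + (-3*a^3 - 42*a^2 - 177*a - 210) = a^4 + 12*a^3 + 26*a^2 - 93*a - 210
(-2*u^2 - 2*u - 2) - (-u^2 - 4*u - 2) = -u^2 + 2*u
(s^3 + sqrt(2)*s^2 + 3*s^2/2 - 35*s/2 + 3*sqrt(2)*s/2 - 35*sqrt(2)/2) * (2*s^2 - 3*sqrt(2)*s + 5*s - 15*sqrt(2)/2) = 2*s^5 - sqrt(2)*s^4 + 8*s^4 - 67*s^3/2 - 4*sqrt(2)*s^3 - 223*s^2/2 + 55*sqrt(2)*s^2/4 + 175*sqrt(2)*s/4 + 165*s/2 + 525/2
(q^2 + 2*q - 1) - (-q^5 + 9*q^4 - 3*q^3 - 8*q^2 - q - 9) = q^5 - 9*q^4 + 3*q^3 + 9*q^2 + 3*q + 8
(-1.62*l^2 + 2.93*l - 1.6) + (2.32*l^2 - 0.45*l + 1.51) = 0.7*l^2 + 2.48*l - 0.0900000000000001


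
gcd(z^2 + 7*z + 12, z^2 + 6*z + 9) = z + 3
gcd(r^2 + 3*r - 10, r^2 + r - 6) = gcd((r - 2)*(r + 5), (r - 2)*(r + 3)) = r - 2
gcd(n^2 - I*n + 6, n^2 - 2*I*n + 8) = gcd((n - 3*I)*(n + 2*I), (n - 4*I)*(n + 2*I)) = n + 2*I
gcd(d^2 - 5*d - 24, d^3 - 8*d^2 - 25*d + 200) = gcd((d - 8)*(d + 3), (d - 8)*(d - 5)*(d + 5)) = d - 8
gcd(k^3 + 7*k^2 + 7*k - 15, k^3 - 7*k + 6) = k^2 + 2*k - 3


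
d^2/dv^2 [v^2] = 2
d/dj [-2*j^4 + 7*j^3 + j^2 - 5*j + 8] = -8*j^3 + 21*j^2 + 2*j - 5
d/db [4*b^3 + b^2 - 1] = 2*b*(6*b + 1)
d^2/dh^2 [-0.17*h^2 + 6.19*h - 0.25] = -0.340000000000000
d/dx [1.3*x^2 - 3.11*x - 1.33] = 2.6*x - 3.11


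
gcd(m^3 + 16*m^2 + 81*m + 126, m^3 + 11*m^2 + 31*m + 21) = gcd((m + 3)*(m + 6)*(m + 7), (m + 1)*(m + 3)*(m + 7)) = m^2 + 10*m + 21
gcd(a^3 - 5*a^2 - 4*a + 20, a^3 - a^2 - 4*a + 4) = a^2 - 4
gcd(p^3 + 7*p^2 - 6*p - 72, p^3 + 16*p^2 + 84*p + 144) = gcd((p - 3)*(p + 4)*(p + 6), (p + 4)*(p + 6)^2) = p^2 + 10*p + 24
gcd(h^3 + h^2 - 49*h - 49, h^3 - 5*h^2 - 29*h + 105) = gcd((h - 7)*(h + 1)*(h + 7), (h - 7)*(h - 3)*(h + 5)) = h - 7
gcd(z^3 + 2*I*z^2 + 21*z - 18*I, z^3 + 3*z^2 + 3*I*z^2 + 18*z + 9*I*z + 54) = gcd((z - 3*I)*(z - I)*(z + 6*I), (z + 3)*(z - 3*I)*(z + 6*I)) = z^2 + 3*I*z + 18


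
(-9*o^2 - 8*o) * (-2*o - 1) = 18*o^3 + 25*o^2 + 8*o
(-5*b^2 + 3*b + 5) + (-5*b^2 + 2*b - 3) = -10*b^2 + 5*b + 2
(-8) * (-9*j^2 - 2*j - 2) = 72*j^2 + 16*j + 16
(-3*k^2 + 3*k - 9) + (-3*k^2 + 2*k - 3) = -6*k^2 + 5*k - 12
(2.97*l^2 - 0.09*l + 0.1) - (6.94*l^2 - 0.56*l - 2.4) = -3.97*l^2 + 0.47*l + 2.5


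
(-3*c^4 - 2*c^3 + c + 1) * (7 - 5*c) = 15*c^5 - 11*c^4 - 14*c^3 - 5*c^2 + 2*c + 7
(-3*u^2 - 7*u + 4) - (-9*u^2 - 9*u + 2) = 6*u^2 + 2*u + 2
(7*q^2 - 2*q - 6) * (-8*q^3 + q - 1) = -56*q^5 + 16*q^4 + 55*q^3 - 9*q^2 - 4*q + 6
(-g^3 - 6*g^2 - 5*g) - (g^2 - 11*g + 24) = -g^3 - 7*g^2 + 6*g - 24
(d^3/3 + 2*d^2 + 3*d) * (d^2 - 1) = d^5/3 + 2*d^4 + 8*d^3/3 - 2*d^2 - 3*d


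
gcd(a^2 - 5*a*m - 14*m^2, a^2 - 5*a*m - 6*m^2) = 1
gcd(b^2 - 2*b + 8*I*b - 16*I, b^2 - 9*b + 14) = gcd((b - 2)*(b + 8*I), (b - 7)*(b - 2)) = b - 2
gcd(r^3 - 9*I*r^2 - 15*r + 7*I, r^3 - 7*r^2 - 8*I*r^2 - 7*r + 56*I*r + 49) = r^2 - 8*I*r - 7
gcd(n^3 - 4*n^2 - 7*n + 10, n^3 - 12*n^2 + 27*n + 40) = n - 5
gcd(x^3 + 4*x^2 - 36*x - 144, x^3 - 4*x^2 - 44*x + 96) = x + 6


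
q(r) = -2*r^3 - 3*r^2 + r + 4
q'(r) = -6*r^2 - 6*r + 1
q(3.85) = -150.75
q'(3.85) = -111.04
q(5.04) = -323.21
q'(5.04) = -181.65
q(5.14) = -341.71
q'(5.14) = -188.36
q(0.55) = 3.31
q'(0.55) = -4.12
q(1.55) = -9.11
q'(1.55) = -22.72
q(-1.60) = 2.91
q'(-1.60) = -4.76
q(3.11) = -82.07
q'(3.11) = -75.69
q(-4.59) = 129.61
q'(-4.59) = -97.87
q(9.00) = -1688.00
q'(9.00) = -539.00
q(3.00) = -74.00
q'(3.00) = -71.00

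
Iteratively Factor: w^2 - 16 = (w + 4)*(w - 4)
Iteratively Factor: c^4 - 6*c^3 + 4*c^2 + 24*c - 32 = (c + 2)*(c^3 - 8*c^2 + 20*c - 16) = (c - 2)*(c + 2)*(c^2 - 6*c + 8) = (c - 2)^2*(c + 2)*(c - 4)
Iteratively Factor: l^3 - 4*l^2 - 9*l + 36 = (l - 3)*(l^2 - l - 12) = (l - 4)*(l - 3)*(l + 3)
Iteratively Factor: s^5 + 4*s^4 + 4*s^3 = (s)*(s^4 + 4*s^3 + 4*s^2) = s*(s + 2)*(s^3 + 2*s^2) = s*(s + 2)^2*(s^2) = s^2*(s + 2)^2*(s)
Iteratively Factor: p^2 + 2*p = (p + 2)*(p)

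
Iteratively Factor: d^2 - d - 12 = (d + 3)*(d - 4)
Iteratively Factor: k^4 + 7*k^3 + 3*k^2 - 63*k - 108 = (k + 3)*(k^3 + 4*k^2 - 9*k - 36) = (k + 3)^2*(k^2 + k - 12) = (k - 3)*(k + 3)^2*(k + 4)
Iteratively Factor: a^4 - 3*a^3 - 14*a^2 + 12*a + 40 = (a + 2)*(a^3 - 5*a^2 - 4*a + 20) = (a + 2)^2*(a^2 - 7*a + 10) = (a - 5)*(a + 2)^2*(a - 2)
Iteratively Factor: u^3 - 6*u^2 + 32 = (u - 4)*(u^2 - 2*u - 8) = (u - 4)*(u + 2)*(u - 4)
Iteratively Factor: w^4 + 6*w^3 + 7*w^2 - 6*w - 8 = (w - 1)*(w^3 + 7*w^2 + 14*w + 8) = (w - 1)*(w + 2)*(w^2 + 5*w + 4) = (w - 1)*(w + 2)*(w + 4)*(w + 1)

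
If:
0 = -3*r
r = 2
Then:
No Solution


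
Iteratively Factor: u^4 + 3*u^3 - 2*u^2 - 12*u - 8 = (u + 2)*(u^3 + u^2 - 4*u - 4) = (u + 2)^2*(u^2 - u - 2) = (u + 1)*(u + 2)^2*(u - 2)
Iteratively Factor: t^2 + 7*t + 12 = (t + 3)*(t + 4)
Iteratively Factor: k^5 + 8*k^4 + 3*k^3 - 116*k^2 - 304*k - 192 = (k + 4)*(k^4 + 4*k^3 - 13*k^2 - 64*k - 48) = (k - 4)*(k + 4)*(k^3 + 8*k^2 + 19*k + 12) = (k - 4)*(k + 3)*(k + 4)*(k^2 + 5*k + 4) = (k - 4)*(k + 1)*(k + 3)*(k + 4)*(k + 4)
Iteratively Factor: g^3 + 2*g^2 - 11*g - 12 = (g + 4)*(g^2 - 2*g - 3) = (g - 3)*(g + 4)*(g + 1)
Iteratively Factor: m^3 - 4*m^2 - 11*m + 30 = (m - 2)*(m^2 - 2*m - 15) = (m - 5)*(m - 2)*(m + 3)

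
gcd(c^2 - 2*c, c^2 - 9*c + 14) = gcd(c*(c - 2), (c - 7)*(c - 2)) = c - 2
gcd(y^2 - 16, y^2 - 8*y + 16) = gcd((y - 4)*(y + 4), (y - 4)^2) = y - 4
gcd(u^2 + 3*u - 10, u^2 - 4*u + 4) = u - 2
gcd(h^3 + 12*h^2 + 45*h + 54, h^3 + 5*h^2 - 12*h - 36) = h + 6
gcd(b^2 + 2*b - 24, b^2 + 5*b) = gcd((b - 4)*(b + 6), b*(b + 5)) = 1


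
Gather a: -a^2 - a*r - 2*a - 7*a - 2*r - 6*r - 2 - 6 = -a^2 + a*(-r - 9) - 8*r - 8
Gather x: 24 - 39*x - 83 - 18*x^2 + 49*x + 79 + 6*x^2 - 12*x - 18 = -12*x^2 - 2*x + 2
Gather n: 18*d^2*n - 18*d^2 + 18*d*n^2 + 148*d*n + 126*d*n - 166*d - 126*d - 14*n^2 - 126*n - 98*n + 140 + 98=-18*d^2 - 292*d + n^2*(18*d - 14) + n*(18*d^2 + 274*d - 224) + 238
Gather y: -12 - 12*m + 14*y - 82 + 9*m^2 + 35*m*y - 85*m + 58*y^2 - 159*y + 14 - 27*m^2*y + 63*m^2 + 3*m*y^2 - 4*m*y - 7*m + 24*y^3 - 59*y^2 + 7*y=72*m^2 - 104*m + 24*y^3 + y^2*(3*m - 1) + y*(-27*m^2 + 31*m - 138) - 80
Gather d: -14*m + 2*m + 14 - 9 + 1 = 6 - 12*m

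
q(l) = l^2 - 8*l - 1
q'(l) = 2*l - 8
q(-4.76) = 59.74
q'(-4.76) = -17.52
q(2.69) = -15.28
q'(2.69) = -2.62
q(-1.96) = 18.52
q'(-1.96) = -11.92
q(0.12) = -1.95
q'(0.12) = -7.76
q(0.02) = -1.16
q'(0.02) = -7.96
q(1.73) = -11.85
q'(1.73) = -4.54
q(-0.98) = 7.80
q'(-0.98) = -9.96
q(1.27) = -9.55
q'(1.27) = -5.46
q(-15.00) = 344.00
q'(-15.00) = -38.00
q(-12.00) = 239.00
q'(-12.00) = -32.00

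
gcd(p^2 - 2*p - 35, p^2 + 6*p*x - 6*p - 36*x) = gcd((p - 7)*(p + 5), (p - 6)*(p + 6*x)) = 1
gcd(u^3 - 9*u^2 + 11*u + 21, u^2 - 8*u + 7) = u - 7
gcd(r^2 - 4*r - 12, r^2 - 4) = r + 2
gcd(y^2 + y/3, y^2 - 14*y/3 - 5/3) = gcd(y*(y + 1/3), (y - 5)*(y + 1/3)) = y + 1/3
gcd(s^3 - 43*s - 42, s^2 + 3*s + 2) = s + 1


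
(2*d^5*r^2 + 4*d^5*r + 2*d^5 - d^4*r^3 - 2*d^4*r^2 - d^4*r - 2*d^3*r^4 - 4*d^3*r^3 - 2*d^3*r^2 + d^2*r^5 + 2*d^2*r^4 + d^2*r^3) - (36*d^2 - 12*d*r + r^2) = 2*d^5*r^2 + 4*d^5*r + 2*d^5 - d^4*r^3 - 2*d^4*r^2 - d^4*r - 2*d^3*r^4 - 4*d^3*r^3 - 2*d^3*r^2 + d^2*r^5 + 2*d^2*r^4 + d^2*r^3 - 36*d^2 + 12*d*r - r^2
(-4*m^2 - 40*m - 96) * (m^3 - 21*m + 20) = -4*m^5 - 40*m^4 - 12*m^3 + 760*m^2 + 1216*m - 1920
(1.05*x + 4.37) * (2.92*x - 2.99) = 3.066*x^2 + 9.6209*x - 13.0663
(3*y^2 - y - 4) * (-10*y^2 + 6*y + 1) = -30*y^4 + 28*y^3 + 37*y^2 - 25*y - 4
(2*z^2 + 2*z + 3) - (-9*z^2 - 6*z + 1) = 11*z^2 + 8*z + 2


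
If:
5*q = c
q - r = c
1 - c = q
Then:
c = 5/6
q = 1/6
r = -2/3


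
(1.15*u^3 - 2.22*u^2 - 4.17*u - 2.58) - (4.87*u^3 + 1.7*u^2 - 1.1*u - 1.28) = -3.72*u^3 - 3.92*u^2 - 3.07*u - 1.3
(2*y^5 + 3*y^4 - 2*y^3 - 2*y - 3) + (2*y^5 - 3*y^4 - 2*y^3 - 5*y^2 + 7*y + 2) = 4*y^5 - 4*y^3 - 5*y^2 + 5*y - 1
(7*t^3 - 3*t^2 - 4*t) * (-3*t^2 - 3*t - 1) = -21*t^5 - 12*t^4 + 14*t^3 + 15*t^2 + 4*t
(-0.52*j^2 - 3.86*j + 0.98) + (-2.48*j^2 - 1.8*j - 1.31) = -3.0*j^2 - 5.66*j - 0.33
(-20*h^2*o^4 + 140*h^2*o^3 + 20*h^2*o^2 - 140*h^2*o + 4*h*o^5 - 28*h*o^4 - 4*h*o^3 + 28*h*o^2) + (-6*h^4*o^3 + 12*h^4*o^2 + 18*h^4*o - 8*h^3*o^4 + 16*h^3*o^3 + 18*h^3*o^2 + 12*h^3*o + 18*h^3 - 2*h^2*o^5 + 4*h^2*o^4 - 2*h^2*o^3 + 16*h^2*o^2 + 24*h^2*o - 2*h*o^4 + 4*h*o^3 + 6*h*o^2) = -6*h^4*o^3 + 12*h^4*o^2 + 18*h^4*o - 8*h^3*o^4 + 16*h^3*o^3 + 18*h^3*o^2 + 12*h^3*o + 18*h^3 - 2*h^2*o^5 - 16*h^2*o^4 + 138*h^2*o^3 + 36*h^2*o^2 - 116*h^2*o + 4*h*o^5 - 30*h*o^4 + 34*h*o^2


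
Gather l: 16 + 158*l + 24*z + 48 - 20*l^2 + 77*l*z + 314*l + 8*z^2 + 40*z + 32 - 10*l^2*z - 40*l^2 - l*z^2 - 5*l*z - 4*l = l^2*(-10*z - 60) + l*(-z^2 + 72*z + 468) + 8*z^2 + 64*z + 96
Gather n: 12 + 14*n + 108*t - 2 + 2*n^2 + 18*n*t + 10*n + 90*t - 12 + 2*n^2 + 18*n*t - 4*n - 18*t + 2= 4*n^2 + n*(36*t + 20) + 180*t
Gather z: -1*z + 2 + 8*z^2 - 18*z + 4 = 8*z^2 - 19*z + 6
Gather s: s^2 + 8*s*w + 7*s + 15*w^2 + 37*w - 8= s^2 + s*(8*w + 7) + 15*w^2 + 37*w - 8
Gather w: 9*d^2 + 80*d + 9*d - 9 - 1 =9*d^2 + 89*d - 10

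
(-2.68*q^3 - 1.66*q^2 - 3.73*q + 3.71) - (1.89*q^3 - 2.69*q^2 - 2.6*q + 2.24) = -4.57*q^3 + 1.03*q^2 - 1.13*q + 1.47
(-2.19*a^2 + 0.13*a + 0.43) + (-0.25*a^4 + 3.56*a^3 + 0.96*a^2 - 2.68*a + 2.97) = -0.25*a^4 + 3.56*a^3 - 1.23*a^2 - 2.55*a + 3.4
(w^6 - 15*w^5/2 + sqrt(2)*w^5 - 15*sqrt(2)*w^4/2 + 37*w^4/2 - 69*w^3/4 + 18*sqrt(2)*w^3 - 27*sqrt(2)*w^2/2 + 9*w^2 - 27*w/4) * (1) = w^6 - 15*w^5/2 + sqrt(2)*w^5 - 15*sqrt(2)*w^4/2 + 37*w^4/2 - 69*w^3/4 + 18*sqrt(2)*w^3 - 27*sqrt(2)*w^2/2 + 9*w^2 - 27*w/4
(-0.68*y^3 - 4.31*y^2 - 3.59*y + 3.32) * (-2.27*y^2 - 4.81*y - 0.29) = 1.5436*y^5 + 13.0545*y^4 + 29.0776*y^3 + 10.9814*y^2 - 14.9281*y - 0.9628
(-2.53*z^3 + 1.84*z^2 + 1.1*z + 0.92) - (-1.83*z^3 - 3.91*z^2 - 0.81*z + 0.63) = -0.7*z^3 + 5.75*z^2 + 1.91*z + 0.29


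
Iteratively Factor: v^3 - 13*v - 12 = (v + 3)*(v^2 - 3*v - 4) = (v + 1)*(v + 3)*(v - 4)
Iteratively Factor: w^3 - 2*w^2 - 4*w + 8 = (w + 2)*(w^2 - 4*w + 4) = (w - 2)*(w + 2)*(w - 2)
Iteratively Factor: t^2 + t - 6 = (t - 2)*(t + 3)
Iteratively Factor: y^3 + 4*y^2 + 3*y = (y)*(y^2 + 4*y + 3) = y*(y + 1)*(y + 3)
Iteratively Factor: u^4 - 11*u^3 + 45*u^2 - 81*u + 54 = (u - 3)*(u^3 - 8*u^2 + 21*u - 18) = (u - 3)^2*(u^2 - 5*u + 6) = (u - 3)^2*(u - 2)*(u - 3)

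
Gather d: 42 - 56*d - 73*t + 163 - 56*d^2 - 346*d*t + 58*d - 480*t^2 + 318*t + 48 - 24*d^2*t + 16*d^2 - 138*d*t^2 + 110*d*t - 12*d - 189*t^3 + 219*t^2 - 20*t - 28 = d^2*(-24*t - 40) + d*(-138*t^2 - 236*t - 10) - 189*t^3 - 261*t^2 + 225*t + 225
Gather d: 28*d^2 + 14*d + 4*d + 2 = 28*d^2 + 18*d + 2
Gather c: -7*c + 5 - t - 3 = -7*c - t + 2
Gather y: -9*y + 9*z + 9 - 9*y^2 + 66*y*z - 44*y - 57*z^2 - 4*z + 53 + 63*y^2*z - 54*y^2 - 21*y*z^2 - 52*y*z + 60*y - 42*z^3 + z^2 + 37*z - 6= y^2*(63*z - 63) + y*(-21*z^2 + 14*z + 7) - 42*z^3 - 56*z^2 + 42*z + 56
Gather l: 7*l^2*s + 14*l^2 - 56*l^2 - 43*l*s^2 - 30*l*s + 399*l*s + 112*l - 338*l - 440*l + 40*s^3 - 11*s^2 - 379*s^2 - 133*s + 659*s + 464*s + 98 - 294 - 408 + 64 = l^2*(7*s - 42) + l*(-43*s^2 + 369*s - 666) + 40*s^3 - 390*s^2 + 990*s - 540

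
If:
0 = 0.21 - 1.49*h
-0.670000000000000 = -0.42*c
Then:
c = 1.60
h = 0.14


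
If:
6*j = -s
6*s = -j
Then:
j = 0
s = 0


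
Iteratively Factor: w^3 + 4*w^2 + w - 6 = (w + 3)*(w^2 + w - 2) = (w + 2)*(w + 3)*(w - 1)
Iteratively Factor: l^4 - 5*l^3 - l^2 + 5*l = (l)*(l^3 - 5*l^2 - l + 5) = l*(l - 1)*(l^2 - 4*l - 5) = l*(l - 1)*(l + 1)*(l - 5)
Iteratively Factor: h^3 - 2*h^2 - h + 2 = (h + 1)*(h^2 - 3*h + 2) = (h - 2)*(h + 1)*(h - 1)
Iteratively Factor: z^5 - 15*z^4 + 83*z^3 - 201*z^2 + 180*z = (z - 4)*(z^4 - 11*z^3 + 39*z^2 - 45*z) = (z - 4)*(z - 3)*(z^3 - 8*z^2 + 15*z) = (z - 4)*(z - 3)^2*(z^2 - 5*z) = z*(z - 4)*(z - 3)^2*(z - 5)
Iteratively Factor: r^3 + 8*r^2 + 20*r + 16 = (r + 2)*(r^2 + 6*r + 8) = (r + 2)^2*(r + 4)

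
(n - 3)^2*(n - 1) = n^3 - 7*n^2 + 15*n - 9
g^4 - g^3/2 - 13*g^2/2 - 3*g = g*(g - 3)*(g + 1/2)*(g + 2)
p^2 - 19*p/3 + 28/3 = (p - 4)*(p - 7/3)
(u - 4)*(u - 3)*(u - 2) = u^3 - 9*u^2 + 26*u - 24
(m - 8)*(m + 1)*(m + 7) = m^3 - 57*m - 56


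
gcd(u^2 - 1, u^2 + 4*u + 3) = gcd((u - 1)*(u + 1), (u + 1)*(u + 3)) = u + 1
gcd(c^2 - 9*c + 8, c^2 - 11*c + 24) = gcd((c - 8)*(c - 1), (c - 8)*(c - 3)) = c - 8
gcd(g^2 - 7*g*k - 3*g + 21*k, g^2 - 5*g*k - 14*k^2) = g - 7*k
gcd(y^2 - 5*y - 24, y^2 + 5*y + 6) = y + 3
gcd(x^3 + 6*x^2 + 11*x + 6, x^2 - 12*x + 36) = 1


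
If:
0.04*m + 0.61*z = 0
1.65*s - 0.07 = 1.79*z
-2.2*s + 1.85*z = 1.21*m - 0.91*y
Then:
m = -15.25*z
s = 1.08484848484848*z + 0.0424242424242424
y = 0.102564102564103 - 19.6877289377289*z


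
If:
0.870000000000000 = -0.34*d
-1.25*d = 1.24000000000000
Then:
No Solution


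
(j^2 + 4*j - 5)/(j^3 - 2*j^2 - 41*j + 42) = (j + 5)/(j^2 - j - 42)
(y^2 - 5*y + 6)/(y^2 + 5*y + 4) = (y^2 - 5*y + 6)/(y^2 + 5*y + 4)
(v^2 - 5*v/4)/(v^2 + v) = (v - 5/4)/(v + 1)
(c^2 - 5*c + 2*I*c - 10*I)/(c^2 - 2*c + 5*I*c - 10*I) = (c^2 + c*(-5 + 2*I) - 10*I)/(c^2 + c*(-2 + 5*I) - 10*I)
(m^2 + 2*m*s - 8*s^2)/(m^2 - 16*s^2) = (-m + 2*s)/(-m + 4*s)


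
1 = 1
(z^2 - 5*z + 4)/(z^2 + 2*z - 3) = (z - 4)/(z + 3)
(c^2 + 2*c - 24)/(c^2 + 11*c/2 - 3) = 2*(c - 4)/(2*c - 1)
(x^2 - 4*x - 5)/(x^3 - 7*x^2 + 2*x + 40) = (x + 1)/(x^2 - 2*x - 8)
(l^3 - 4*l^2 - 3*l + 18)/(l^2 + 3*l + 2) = (l^2 - 6*l + 9)/(l + 1)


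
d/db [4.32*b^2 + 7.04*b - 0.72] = 8.64*b + 7.04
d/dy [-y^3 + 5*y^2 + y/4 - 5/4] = -3*y^2 + 10*y + 1/4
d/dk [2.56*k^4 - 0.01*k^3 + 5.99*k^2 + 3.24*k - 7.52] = 10.24*k^3 - 0.03*k^2 + 11.98*k + 3.24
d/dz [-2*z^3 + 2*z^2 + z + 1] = -6*z^2 + 4*z + 1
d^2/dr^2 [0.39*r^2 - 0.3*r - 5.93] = 0.780000000000000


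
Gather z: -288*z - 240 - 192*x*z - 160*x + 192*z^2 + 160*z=-160*x + 192*z^2 + z*(-192*x - 128) - 240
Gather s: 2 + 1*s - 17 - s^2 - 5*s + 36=-s^2 - 4*s + 21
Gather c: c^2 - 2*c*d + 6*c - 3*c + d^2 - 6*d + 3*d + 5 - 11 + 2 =c^2 + c*(3 - 2*d) + d^2 - 3*d - 4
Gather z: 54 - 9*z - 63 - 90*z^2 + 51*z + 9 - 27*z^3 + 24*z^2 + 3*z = -27*z^3 - 66*z^2 + 45*z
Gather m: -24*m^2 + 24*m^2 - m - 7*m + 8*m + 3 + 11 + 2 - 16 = 0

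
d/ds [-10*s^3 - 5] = -30*s^2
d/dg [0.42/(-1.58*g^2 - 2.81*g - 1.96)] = (1.3272*g + 1.1802)/(1.58*g^2 + 2.81*g + 1.96)^2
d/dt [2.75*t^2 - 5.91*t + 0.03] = 5.5*t - 5.91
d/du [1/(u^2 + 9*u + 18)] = (-2*u - 9)/(u^2 + 9*u + 18)^2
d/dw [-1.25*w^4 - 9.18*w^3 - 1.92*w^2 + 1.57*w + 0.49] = -5.0*w^3 - 27.54*w^2 - 3.84*w + 1.57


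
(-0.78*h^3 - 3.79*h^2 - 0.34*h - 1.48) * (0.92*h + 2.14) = -0.7176*h^4 - 5.156*h^3 - 8.4234*h^2 - 2.0892*h - 3.1672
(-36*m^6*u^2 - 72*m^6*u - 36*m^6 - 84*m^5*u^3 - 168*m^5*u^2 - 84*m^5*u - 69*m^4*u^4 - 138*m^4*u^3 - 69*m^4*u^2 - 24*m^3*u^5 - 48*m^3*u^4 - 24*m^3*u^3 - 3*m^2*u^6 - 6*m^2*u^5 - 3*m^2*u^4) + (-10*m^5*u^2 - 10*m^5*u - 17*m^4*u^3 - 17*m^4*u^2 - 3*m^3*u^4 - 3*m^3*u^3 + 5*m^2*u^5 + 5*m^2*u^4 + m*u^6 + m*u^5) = -36*m^6*u^2 - 72*m^6*u - 36*m^6 - 84*m^5*u^3 - 178*m^5*u^2 - 94*m^5*u - 69*m^4*u^4 - 155*m^4*u^3 - 86*m^4*u^2 - 24*m^3*u^5 - 51*m^3*u^4 - 27*m^3*u^3 - 3*m^2*u^6 - m^2*u^5 + 2*m^2*u^4 + m*u^6 + m*u^5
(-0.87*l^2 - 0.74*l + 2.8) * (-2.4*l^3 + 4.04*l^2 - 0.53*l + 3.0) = 2.088*l^5 - 1.7388*l^4 - 9.2485*l^3 + 9.0942*l^2 - 3.704*l + 8.4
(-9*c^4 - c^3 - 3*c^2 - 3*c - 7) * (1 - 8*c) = 72*c^5 - c^4 + 23*c^3 + 21*c^2 + 53*c - 7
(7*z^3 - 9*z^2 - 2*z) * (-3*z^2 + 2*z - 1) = -21*z^5 + 41*z^4 - 19*z^3 + 5*z^2 + 2*z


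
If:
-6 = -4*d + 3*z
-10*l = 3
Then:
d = 3*z/4 + 3/2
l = -3/10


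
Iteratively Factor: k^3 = (k)*(k^2) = k^2*(k)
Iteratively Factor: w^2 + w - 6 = (w + 3)*(w - 2)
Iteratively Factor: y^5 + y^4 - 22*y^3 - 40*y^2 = (y)*(y^4 + y^3 - 22*y^2 - 40*y) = y^2*(y^3 + y^2 - 22*y - 40) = y^2*(y - 5)*(y^2 + 6*y + 8) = y^2*(y - 5)*(y + 4)*(y + 2)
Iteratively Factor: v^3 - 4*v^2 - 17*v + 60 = (v + 4)*(v^2 - 8*v + 15) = (v - 3)*(v + 4)*(v - 5)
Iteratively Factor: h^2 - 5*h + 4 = (h - 1)*(h - 4)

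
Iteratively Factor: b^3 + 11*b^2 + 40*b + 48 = (b + 3)*(b^2 + 8*b + 16) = (b + 3)*(b + 4)*(b + 4)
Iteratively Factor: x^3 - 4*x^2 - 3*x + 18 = (x - 3)*(x^2 - x - 6) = (x - 3)*(x + 2)*(x - 3)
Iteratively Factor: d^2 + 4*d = (d + 4)*(d)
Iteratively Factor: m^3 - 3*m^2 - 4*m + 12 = (m + 2)*(m^2 - 5*m + 6) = (m - 3)*(m + 2)*(m - 2)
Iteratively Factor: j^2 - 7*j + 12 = (j - 3)*(j - 4)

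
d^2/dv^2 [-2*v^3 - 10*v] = -12*v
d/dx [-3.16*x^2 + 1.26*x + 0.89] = 1.26 - 6.32*x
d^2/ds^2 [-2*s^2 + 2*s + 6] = -4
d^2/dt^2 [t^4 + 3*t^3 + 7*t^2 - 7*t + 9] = 12*t^2 + 18*t + 14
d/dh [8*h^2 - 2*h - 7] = 16*h - 2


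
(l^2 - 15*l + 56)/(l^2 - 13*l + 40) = (l - 7)/(l - 5)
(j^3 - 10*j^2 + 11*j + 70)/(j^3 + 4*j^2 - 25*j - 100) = (j^2 - 5*j - 14)/(j^2 + 9*j + 20)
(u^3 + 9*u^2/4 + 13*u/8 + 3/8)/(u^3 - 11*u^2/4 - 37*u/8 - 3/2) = (u + 1)/(u - 4)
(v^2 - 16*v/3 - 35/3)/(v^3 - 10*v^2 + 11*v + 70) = (v + 5/3)/(v^2 - 3*v - 10)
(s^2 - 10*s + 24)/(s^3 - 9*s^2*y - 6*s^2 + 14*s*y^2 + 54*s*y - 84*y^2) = (s - 4)/(s^2 - 9*s*y + 14*y^2)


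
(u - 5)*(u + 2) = u^2 - 3*u - 10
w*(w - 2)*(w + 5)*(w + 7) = w^4 + 10*w^3 + 11*w^2 - 70*w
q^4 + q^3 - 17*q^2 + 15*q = q*(q - 3)*(q - 1)*(q + 5)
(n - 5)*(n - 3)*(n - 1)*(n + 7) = n^4 - 2*n^3 - 40*n^2 + 146*n - 105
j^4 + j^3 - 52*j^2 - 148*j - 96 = (j - 8)*(j + 1)*(j + 2)*(j + 6)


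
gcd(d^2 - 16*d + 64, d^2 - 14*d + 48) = d - 8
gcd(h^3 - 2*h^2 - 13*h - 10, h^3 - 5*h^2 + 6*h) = 1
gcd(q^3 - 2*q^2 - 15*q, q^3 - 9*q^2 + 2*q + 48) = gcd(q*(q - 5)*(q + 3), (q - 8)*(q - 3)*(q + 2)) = 1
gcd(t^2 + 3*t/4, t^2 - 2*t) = t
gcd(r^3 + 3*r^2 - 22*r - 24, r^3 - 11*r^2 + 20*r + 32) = r^2 - 3*r - 4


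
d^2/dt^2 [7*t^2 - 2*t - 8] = 14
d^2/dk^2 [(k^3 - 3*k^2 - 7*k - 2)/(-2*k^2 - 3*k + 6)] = 2*(-11*k^3 + 186*k^2 + 180*k + 276)/(8*k^6 + 36*k^5 - 18*k^4 - 189*k^3 + 54*k^2 + 324*k - 216)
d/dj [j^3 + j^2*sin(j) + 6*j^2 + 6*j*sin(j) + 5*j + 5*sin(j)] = j^2*cos(j) + 3*j^2 + 2*j*sin(j) + 6*j*cos(j) + 12*j + 6*sin(j) + 5*cos(j) + 5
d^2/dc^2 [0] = 0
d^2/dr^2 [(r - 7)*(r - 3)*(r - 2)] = 6*r - 24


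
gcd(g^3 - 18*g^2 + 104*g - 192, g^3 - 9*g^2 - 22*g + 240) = g^2 - 14*g + 48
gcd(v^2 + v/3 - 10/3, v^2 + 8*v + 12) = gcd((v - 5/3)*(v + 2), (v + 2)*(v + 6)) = v + 2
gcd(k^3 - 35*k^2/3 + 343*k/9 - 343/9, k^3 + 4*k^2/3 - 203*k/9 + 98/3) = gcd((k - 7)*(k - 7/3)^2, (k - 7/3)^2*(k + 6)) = k^2 - 14*k/3 + 49/9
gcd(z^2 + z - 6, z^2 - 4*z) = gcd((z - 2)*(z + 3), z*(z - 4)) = 1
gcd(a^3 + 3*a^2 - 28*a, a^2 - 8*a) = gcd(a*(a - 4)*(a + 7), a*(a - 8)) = a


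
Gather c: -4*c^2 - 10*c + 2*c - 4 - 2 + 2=-4*c^2 - 8*c - 4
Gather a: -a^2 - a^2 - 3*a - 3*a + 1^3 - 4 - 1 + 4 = -2*a^2 - 6*a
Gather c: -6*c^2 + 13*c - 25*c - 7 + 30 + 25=-6*c^2 - 12*c + 48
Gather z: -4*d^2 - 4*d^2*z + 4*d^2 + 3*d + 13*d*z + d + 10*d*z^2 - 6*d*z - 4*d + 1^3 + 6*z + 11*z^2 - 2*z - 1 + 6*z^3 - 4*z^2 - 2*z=6*z^3 + z^2*(10*d + 7) + z*(-4*d^2 + 7*d + 2)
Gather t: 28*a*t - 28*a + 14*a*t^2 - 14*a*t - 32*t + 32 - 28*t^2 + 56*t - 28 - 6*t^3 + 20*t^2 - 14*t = -28*a - 6*t^3 + t^2*(14*a - 8) + t*(14*a + 10) + 4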